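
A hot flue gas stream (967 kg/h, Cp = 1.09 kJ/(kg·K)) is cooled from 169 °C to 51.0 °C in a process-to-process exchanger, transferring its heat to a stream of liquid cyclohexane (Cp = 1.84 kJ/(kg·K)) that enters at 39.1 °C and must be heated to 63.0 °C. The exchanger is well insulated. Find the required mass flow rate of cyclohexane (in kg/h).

ṁ_c = 2830 kg/h

Heat released by hot stream: Q = 967 × 1.09 × (169 − 51.0) = 124380 kJ/h
Energy balance on cold side (adiabatic exchanger): Q = ṁ_c·Cp_c·(T_c,out − T_c,in)
ṁ_c = 124380 / [1.84 × (63.0 − 39.1)] = 2828.3 kg/h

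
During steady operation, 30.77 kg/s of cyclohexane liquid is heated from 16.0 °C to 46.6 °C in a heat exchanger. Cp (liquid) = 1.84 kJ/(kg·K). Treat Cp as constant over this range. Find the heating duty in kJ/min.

Q = 104000 kJ/min

Q = ṁ·Cp·ΔT = 30.77 × 1.84 × (46.6 − 16.0) = 1732.5 kJ/s
Heating duty = 103950 kJ/min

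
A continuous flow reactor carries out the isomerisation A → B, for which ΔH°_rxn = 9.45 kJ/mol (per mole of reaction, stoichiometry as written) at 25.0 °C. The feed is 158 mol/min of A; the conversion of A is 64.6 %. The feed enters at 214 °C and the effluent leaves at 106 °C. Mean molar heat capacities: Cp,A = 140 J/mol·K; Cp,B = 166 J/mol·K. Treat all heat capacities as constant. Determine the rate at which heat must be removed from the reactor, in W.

Q_out = 20200 W

Extent of reaction ξ = 0.646 × 158 = 102.07 mol/min
Reaction term: ξ·ΔH°_rxn = 102.07 × 9.45 = 964.54 kJ/min
Sensible, feed 214→25 °C: -4180.7 kJ/min
Outlet flows (mol/min): A 55.932, B 102.07
Sensible, products 25→106 °C: 2006.7 kJ/min
Q = ΔH = -1209.5 kJ/min = -20.158 kW
Heat removed = 20158 W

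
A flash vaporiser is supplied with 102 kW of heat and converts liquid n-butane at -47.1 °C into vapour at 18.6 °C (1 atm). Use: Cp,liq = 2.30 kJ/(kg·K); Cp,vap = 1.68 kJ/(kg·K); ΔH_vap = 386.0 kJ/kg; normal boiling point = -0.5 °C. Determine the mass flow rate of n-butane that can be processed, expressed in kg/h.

ṁ = 699 kg/h

Δh = 2.30×(-0.5−-47.1) + 386.0 + 1.68×(18.6−-0.5) = 525.27 kJ/kg
Q = 102 kW = 102 kJ/s = 367200 kJ/h
ṁ = Q/Δh = 367200 / 525.27 = 699.07 kg/h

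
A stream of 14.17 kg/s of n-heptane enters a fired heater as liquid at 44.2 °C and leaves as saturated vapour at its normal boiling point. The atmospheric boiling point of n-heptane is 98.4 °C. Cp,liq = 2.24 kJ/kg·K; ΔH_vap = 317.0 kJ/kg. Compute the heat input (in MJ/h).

liquid 44.2→98.4 °C: 121.41 kJ/kg
vaporisation at 98.4 °C: 317 kJ/kg
Δh = 121.41 + 317 = 438.41 kJ/kg
Q = ṁ·Δh = 14.17 kg/s × 438.41 kJ/kg = 6212.2 kJ/s
|Q| = 6212.2 kW = 22364 MJ/h

Q = 22400 MJ/h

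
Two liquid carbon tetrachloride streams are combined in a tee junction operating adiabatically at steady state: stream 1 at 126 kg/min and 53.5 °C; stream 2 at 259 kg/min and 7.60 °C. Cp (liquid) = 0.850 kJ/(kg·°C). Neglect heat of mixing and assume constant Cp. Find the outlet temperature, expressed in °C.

T_out = 22.6 °C

No heat crosses the boundary, so H_out = H_in.
T_out = Σ ṁᵢCp,ᵢTᵢ / Σ ṁᵢCp,ᵢ
      = 7403 / 327.25 = 22.622 °C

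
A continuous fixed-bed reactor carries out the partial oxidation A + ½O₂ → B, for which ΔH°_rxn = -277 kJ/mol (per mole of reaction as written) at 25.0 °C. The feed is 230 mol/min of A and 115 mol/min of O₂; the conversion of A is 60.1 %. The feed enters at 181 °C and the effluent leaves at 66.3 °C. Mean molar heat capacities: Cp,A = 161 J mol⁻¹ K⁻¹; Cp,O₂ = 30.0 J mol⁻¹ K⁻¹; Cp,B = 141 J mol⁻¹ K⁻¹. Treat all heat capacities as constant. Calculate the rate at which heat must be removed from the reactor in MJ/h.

Extent of reaction ξ = 0.601 × 230 = 138.23 mol/min
Reaction term: ξ·ΔH°_rxn = 138.23 × -277 = -38290 kJ/min
Sensible, feed 181→25 °C: -6314.9 kJ/min
Outlet flows (mol/min): A 91.77, O₂ 45.885, B 138.23
Sensible, products 25→66.3 °C: 1472 kJ/min
Q = ΔH = -43133 kJ/min = -718.88 kW
Heat removed = 2588 MJ/h

Q_out = 2590 MJ/h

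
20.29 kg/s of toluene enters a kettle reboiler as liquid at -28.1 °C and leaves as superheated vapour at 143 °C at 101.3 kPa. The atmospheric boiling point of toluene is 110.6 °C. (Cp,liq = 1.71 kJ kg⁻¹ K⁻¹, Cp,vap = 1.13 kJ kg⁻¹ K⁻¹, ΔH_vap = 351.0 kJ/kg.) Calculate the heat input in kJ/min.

liquid -28.1→110.6 °C: 237.18 kJ/kg
vaporisation at 110.6 °C: 351 kJ/kg
vapour 110.6→143 °C: 36.612 kJ/kg
Δh = 237.18 + 351 + 36.612 = 624.79 kJ/kg
Q = ṁ·Δh = 20.29 kg/s × 624.79 kJ/kg = 12677 kJ/s
|Q| = 12677 kW = 760620 kJ/min

Q = 761000 kJ/min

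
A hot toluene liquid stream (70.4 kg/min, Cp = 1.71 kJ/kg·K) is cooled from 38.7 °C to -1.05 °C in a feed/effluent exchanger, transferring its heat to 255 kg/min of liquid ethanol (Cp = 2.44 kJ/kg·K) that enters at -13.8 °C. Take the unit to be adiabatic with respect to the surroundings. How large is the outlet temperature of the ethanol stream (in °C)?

Heat released by hot stream: Q = 70.4 × 1.71 × (38.7 − -1.05) = 4785.3 kJ/min
Energy balance on cold side (adiabatic exchanger): Q = ṁ_c·Cp_c·(T_c,out − T_c,in)
T_c,out = -13.8 + 4785.3/(255 × 2.44) = -6.1091 °C

T_c,out = -6.11 °C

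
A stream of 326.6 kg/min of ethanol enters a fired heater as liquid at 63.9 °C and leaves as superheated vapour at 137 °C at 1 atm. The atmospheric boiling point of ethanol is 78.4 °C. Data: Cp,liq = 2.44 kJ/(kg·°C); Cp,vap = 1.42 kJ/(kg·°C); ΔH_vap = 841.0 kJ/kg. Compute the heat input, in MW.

liquid 63.9→78.4 °C: 35.38 kJ/kg
vaporisation at 78.4 °C: 841 kJ/kg
vapour 78.4→137 °C: 83.212 kJ/kg
Δh = 35.38 + 841 + 83.212 = 959.59 kJ/kg
Q = ṁ·Δh = 326.6 kg/min × 959.59 kJ/kg = 313400 kJ/min
|Q| = 5223.4 kW = 5.2234 MW

Q = 5.22 MW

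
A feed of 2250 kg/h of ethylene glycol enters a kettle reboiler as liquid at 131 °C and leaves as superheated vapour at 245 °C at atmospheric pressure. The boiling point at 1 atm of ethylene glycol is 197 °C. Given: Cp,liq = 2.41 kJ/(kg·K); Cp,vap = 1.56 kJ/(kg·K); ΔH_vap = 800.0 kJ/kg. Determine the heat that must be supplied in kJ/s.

liquid 131→197 °C: 159.06 kJ/kg
vaporisation at 197 °C: 800 kJ/kg
vapour 197→245 °C: 74.88 kJ/kg
Δh = 159.06 + 800 + 74.88 = 1033.9 kJ/kg
Q = ṁ·Δh = 2250 kg/h × 1033.9 kJ/kg = 2.3264e+06 kJ/h
|Q| = 646.21 kW

Q = 646 kJ/s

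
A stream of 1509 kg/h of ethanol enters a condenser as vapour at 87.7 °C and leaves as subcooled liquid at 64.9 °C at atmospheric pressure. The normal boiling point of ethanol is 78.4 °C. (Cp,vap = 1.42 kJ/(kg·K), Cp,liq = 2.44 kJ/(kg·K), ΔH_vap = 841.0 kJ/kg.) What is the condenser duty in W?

Q_c = 372000 W

vapour 87.7→78.4 °C: -13.206 kJ/kg
condensation at 78.4 °C: -841 kJ/kg
liquid 78.4→64.9 °C: -32.94 kJ/kg
Δh = -13.206 + -841 + -32.94 = -887.15 kJ/kg
Q = ṁ·Δh = 1509 kg/h × -887.15 kJ/kg = -1.3387e+06 kJ/h
|Q| = 371.86 kW = 371860 W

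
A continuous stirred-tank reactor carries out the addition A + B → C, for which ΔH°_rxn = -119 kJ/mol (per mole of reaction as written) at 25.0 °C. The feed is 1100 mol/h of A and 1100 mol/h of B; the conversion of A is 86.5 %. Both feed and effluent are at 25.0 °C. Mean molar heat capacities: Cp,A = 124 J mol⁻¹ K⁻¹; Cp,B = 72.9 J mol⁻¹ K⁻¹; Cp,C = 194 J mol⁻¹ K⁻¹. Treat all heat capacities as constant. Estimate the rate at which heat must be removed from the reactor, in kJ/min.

Extent of reaction ξ = 0.865 × 1100 = 951.5 mol/h
Reaction term: ξ·ΔH°_rxn = 951.5 × -119 = -113230 kJ/h
Q = ΔH = -113230 kJ/h = -31.452 kW
Heat removed = 1887.1 kJ/min

Q_out = 1890 kJ/min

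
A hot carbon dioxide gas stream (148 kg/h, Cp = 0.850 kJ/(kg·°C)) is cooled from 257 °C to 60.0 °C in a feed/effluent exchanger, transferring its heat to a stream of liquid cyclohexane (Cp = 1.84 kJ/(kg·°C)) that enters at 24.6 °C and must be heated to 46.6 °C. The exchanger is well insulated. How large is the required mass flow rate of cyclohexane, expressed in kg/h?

ṁ_c = 612 kg/h

Heat released by hot stream: Q = 148 × 0.850 × (257 − 60.0) = 24783 kJ/h
Energy balance on cold side (adiabatic exchanger): Q = ṁ_c·Cp_c·(T_c,out − T_c,in)
ṁ_c = 24783 / [1.84 × (46.6 − 24.6)] = 612.22 kg/h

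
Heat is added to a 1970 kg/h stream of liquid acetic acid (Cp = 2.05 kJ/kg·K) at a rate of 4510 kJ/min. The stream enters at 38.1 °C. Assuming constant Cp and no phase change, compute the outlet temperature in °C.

Q = 4510 kJ/min = 270600 kJ/h
ΔT = Q/(ṁ·Cp) = 270600/(1970×2.05) = 67.005 K
T_out = 38.1 + 67.005 = 105.11 °C

T_out = 105 °C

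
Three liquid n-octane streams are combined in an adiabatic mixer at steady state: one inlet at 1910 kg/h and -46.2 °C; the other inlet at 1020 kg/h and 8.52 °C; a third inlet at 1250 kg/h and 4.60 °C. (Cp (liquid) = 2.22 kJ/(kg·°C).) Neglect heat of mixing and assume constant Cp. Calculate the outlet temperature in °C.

Energy balance with Q = 0: Σ ṁᵢCp,ᵢ(T_out − Tᵢ) = 0
T_out = Σ ṁᵢCp,ᵢTᵢ / Σ ṁᵢCp,ᵢ
      = -163840 / 9279.6 = -17.656 °C

T_out = -17.7 °C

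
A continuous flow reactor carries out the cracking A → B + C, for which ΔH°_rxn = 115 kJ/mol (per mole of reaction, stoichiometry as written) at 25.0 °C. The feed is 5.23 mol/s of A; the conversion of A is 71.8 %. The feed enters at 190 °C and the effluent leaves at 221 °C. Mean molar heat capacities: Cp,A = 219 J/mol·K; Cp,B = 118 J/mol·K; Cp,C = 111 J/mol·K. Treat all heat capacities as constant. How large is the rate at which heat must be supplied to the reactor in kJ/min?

Extent of reaction ξ = 0.718 × 5.23 = 3.7551 mol/s
Reaction term: ξ·ΔH°_rxn = 3.7551 × 115 = 431.84 kJ/s
Sensible, feed 190→25 °C: -188.99 kJ/s
Outlet flows (mol/s): A 1.4749, B 3.7551, C 3.7551
Sensible, products 25→221 °C: 231.85 kJ/s
Q = ΔH = 474.71 kJ/s = 474.71 kW
Heat supplied = 28482 kJ/min

Q_in = 28500 kJ/min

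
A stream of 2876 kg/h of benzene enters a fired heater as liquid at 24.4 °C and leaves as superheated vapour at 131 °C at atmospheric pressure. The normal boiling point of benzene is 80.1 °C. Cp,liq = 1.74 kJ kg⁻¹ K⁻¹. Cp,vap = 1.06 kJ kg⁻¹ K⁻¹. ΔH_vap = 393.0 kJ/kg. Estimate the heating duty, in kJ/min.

Q = 26100 kJ/min

liquid 24.4→80.1 °C: 96.918 kJ/kg
vaporisation at 80.1 °C: 393 kJ/kg
vapour 80.1→131 °C: 53.954 kJ/kg
Δh = 96.918 + 393 + 53.954 = 543.87 kJ/kg
Q = ṁ·Δh = 2876 kg/h × 543.87 kJ/kg = 1.5642e+06 kJ/h
|Q| = 434.49 kW = 26070 kJ/min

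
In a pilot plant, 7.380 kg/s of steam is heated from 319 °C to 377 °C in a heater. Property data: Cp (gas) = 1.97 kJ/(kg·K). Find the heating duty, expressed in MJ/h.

Q = ṁ·Cp·ΔT = 7.380 × 1.97 × (377 − 319) = 843.24 kJ/s
Heating duty = 3035.7 MJ/h

Q = 3040 MJ/h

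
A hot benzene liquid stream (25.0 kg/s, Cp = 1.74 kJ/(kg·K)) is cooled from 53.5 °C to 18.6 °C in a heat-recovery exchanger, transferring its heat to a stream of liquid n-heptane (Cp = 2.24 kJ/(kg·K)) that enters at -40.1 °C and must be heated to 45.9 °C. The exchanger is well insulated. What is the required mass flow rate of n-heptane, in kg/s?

Heat released by hot stream: Q = 25.0 × 1.74 × (53.5 − 18.6) = 1518.1 kJ/s
Energy balance on cold side (adiabatic exchanger): Q = ṁ_c·Cp_c·(T_c,out − T_c,in)
ṁ_c = 1518.1 / [2.24 × (45.9 − -40.1)] = 7.8808 kg/s

ṁ_c = 7.88 kg/s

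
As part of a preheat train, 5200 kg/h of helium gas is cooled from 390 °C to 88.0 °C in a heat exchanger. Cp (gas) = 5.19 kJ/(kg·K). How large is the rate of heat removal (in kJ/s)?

Q = ṁ·Cp·ΔT = 5200 × 5.19 × (88.0 − 390) = -8.1504e+06 kJ/h
Converting: 8.1504e+06 / 3600 s = 2264 kW

Q_c = 2260 kJ/s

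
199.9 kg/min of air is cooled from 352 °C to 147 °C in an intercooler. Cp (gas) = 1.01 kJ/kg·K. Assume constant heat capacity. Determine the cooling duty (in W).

Q = ṁ·Cp·ΔT = 199.9 × 1.01 × (147 − 352) = -41389 kJ/min
Converting: 41389 / 60 s = 689.82 kW
Cooling duty = 689820 W

Q_c = 690000 W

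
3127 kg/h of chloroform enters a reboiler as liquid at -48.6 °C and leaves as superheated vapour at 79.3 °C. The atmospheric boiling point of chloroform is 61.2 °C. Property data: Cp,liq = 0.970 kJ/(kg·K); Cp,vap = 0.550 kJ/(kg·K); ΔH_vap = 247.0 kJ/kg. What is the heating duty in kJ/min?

Q = 18900 kJ/min

liquid -48.6→61.2 °C: 106.51 kJ/kg
vaporisation at 61.2 °C: 247 kJ/kg
vapour 61.2→79.3 °C: 9.955 kJ/kg
Δh = 106.51 + 247 + 9.955 = 363.46 kJ/kg
Q = ṁ·Δh = 3127 kg/h × 363.46 kJ/kg = 1.1365e+06 kJ/h
|Q| = 315.71 kW = 18942 kJ/min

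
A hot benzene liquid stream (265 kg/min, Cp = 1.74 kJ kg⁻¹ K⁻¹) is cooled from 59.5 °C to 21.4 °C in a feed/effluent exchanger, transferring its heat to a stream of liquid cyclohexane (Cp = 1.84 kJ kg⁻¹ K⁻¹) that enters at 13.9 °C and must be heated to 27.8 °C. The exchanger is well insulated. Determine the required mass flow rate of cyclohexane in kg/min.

ṁ_c = 687 kg/min

Heat released by hot stream: Q = 265 × 1.74 × (59.5 − 21.4) = 17568 kJ/min
Energy balance on cold side (adiabatic exchanger): Q = ṁ_c·Cp_c·(T_c,out − T_c,in)
ṁ_c = 17568 / [1.84 × (27.8 − 13.9)] = 686.89 kg/min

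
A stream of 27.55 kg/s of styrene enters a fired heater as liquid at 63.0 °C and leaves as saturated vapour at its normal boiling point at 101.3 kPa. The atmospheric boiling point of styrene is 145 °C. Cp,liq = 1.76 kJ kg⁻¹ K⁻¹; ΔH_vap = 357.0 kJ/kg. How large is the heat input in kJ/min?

Q = 829000 kJ/min

liquid 63.0→145 °C: 144.32 kJ/kg
vaporisation at 145 °C: 357 kJ/kg
Δh = 144.32 + 357 = 501.32 kJ/kg
Q = ṁ·Δh = 27.55 kg/s × 501.32 kJ/kg = 13811 kJ/s
|Q| = 13811 kW = 828680 kJ/min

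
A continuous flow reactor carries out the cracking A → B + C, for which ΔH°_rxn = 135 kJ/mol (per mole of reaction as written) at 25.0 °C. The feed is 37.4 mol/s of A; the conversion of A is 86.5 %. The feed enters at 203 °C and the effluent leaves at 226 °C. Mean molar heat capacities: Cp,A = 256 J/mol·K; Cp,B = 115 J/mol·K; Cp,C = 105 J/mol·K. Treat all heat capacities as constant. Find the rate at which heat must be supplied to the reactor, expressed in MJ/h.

Q_in = 15700 MJ/h

Extent of reaction ξ = 0.865 × 37.4 = 32.351 mol/s
Reaction term: ξ·ΔH°_rxn = 32.351 × 135 = 4367.4 kJ/s
Sensible, feed 203→25 °C: -1704.2 kJ/s
Outlet flows (mol/s): A 5.049, B 32.351, C 32.351
Sensible, products 25→226 °C: 1690.4 kJ/s
Q = ΔH = 4353.5 kJ/s = 4353.5 kW
Heat supplied = 15673 MJ/h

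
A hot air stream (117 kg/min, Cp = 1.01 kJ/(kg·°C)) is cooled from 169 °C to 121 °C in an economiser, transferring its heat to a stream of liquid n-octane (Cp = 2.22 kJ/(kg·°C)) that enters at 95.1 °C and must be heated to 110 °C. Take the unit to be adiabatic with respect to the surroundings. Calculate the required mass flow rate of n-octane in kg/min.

ṁ_c = 171 kg/min

Heat released by hot stream: Q = 117 × 1.01 × (169 − 121) = 5672.2 kJ/min
Energy balance on cold side (adiabatic exchanger): Q = ṁ_c·Cp_c·(T_c,out − T_c,in)
ṁ_c = 5672.2 / [2.22 × (110 − 95.1)] = 171.48 kg/min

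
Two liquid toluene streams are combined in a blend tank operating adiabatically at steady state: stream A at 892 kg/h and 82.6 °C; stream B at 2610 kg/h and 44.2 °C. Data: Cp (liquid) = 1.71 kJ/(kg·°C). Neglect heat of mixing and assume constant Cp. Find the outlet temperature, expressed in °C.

T_out = 54.0 °C

Adiabatic, steady state ⇒ Σ ṁᵢCp,ᵢ(T_out − Tᵢ) = 0
T_out = Σ ṁᵢCp,ᵢTᵢ / Σ ṁᵢCp,ᵢ
      = 323260 / 5988.4 = 53.981 °C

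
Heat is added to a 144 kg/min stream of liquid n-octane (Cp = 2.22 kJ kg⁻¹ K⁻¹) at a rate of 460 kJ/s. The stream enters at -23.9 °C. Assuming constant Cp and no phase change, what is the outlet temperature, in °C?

Q = 460 kJ/s = 27600 kJ/min
ΔT = Q/(ṁ·Cp) = 27600/(144×2.22) = 86.336 K
T_out = -23.9 + 86.336 = 62.436 °C

T_out = 62.4 °C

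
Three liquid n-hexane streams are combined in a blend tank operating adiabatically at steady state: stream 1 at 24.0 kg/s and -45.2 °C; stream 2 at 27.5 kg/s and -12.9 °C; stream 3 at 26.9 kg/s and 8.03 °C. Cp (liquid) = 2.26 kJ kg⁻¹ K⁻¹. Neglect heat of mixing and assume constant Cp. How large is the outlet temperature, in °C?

T_out = -15.6 °C

Adiabatic, steady state ⇒ Σ ṁᵢCp,ᵢ(T_out − Tᵢ) = 0
T_out = Σ ṁᵢCp,ᵢTᵢ / Σ ṁᵢCp,ᵢ
      = -2765.2 / 177.18 = -15.606 °C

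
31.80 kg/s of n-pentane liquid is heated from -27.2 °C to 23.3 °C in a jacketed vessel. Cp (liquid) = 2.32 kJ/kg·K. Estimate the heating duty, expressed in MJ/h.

Q = 13400 MJ/h

Q = ṁ·Cp·ΔT = 31.80 × 2.32 × (23.3 − -27.2) = 3725.7 kJ/s
Heating duty = 13412 MJ/h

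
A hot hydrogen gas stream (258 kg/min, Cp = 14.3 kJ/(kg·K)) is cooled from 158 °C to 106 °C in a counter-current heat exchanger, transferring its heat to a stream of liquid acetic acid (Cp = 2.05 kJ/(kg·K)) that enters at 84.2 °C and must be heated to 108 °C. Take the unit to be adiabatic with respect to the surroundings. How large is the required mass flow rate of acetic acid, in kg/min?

ṁ_c = 3930 kg/min

Heat released by hot stream: Q = 258 × 14.3 × (158 − 106) = 191850 kJ/min
Energy balance on cold side (adiabatic exchanger): Q = ṁ_c·Cp_c·(T_c,out − T_c,in)
ṁ_c = 191850 / [2.05 × (108 − 84.2)] = 3932.1 kg/min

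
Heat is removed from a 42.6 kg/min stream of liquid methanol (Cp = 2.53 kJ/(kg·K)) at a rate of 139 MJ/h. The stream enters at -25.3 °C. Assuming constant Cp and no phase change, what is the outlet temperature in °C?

T_out = -46.8 °C

Q = 139 MJ/h = 2316.7 kJ/min
ΔT = Q/(ṁ·Cp) = 2316.7/(42.6×2.53) = 21.495 K
T_out = -25.3 − 21.495 = -46.795 °C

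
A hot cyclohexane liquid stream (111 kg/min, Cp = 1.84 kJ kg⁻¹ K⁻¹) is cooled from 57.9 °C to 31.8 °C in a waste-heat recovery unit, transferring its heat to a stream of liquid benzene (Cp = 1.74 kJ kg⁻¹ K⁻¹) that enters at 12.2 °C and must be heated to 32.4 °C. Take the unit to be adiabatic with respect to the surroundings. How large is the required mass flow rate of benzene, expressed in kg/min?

ṁ_c = 152 kg/min

Heat released by hot stream: Q = 111 × 1.84 × (57.9 − 31.8) = 5330.7 kJ/min
Energy balance on cold side (adiabatic exchanger): Q = ṁ_c·Cp_c·(T_c,out − T_c,in)
ṁ_c = 5330.7 / [1.74 × (32.4 − 12.2)] = 151.66 kg/min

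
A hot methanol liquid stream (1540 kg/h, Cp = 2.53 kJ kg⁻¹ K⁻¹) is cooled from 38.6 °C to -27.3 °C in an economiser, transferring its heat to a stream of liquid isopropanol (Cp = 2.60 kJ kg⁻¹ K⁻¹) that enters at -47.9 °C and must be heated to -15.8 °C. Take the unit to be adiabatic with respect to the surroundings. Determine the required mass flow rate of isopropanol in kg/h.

Heat released by hot stream: Q = 1540 × 2.53 × (38.6 − -27.3) = 256760 kJ/h
Energy balance on cold side (adiabatic exchanger): Q = ṁ_c·Cp_c·(T_c,out − T_c,in)
ṁ_c = 256760 / [2.60 × (-15.8 − -47.9)] = 3076.4 kg/h

ṁ_c = 3080 kg/h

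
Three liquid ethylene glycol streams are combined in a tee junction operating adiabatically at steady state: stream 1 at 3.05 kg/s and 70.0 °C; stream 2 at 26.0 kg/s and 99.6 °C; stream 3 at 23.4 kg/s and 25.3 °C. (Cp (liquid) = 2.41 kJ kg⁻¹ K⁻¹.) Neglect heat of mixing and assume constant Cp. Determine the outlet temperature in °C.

No heat crosses the boundary, so H_out = H_in.
Σ ṁᵢCp,ᵢTᵢ = 3.05×2.41×70.0 + 26.0×2.41×99.6 + 23.4×2.41×25.3 = 8182.2
Σ ṁᵢCp,ᵢ = 3.05×2.41 + 26.0×2.41 + 23.4×2.41 = 126.4
T_out = 8182.2 / 126.4 = 64.731 °C

T_out = 64.7 °C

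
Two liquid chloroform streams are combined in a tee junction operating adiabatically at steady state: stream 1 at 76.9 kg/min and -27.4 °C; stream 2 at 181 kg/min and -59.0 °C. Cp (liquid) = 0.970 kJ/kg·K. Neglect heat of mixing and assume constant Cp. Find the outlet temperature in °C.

Energy balance with Q = 0: Σ ṁᵢCp,ᵢ(T_out − Tᵢ) = 0
T_out = Σ ṁᵢCp,ᵢTᵢ / Σ ṁᵢCp,ᵢ
      = -12402 / 250.16 = -49.578 °C

T_out = -49.6 °C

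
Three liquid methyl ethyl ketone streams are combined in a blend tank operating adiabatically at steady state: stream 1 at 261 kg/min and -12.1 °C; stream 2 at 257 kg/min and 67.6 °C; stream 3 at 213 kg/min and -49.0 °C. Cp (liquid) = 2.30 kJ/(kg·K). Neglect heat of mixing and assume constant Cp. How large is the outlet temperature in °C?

T_out = 5.17 °C

No heat crosses the boundary, so H_out = H_in.
Σ ṁᵢCp,ᵢTᵢ = 261×2.30×-12.1 + 257×2.30×67.6 + 213×2.30×-49.0 = 8689.6
Σ ṁᵢCp,ᵢ = 261×2.30 + 257×2.30 + 213×2.30 = 1681.3
T_out = 8689.6 / 1681.3 = 5.1684 °C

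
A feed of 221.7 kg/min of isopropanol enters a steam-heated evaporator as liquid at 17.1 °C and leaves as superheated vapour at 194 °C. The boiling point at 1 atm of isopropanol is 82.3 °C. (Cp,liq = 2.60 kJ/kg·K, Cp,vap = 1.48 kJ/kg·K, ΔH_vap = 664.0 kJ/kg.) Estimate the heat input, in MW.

liquid 17.1→82.3 °C: 169.52 kJ/kg
vaporisation at 82.3 °C: 664 kJ/kg
vapour 82.3→194 °C: 165.32 kJ/kg
Δh = 169.52 + 664 + 165.32 = 998.84 kJ/kg
Q = ṁ·Δh = 221.7 kg/min × 998.84 kJ/kg = 221440 kJ/min
|Q| = 3690.7 kW = 3.6907 MW

Q = 3.69 MW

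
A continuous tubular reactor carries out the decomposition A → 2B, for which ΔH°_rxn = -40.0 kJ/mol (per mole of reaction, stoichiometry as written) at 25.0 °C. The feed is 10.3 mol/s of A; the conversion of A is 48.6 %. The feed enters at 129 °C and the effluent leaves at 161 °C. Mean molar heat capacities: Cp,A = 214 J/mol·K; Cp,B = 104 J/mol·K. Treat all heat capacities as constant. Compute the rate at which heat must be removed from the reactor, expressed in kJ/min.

Extent of reaction ξ = 0.486 × 10.3 = 5.0058 mol/s
Reaction term: ξ·ΔH°_rxn = 5.0058 × -40.0 = -200.23 kJ/s
Sensible, feed 129→25 °C: -229.24 kJ/s
Outlet flows (mol/s): A 5.2942, B 10.012
Sensible, products 25→161 °C: 295.69 kJ/s
Q = ΔH = -133.78 kJ/s = -133.78 kW
Heat removed = 8026.9 kJ/min

Q_out = 8030 kJ/min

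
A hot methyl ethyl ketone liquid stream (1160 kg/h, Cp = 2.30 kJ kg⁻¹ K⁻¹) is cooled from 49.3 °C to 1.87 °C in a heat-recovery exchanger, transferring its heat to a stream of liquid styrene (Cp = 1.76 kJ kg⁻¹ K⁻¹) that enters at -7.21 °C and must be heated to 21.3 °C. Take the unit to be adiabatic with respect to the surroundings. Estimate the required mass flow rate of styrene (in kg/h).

ṁ_c = 2520 kg/h

Heat released by hot stream: Q = 1160 × 2.30 × (49.3 − 1.87) = 126540 kJ/h
Energy balance on cold side (adiabatic exchanger): Q = ṁ_c·Cp_c·(T_c,out − T_c,in)
ṁ_c = 126540 / [1.76 × (21.3 − -7.21)] = 2521.9 kg/h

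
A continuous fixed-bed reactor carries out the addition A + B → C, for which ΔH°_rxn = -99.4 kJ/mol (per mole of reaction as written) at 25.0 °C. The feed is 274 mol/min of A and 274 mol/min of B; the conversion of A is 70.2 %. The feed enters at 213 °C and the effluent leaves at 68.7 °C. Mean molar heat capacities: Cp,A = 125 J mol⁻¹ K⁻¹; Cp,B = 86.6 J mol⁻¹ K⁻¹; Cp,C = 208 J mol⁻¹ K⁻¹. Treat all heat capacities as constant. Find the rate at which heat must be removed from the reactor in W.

Q_out = 459000 W

Extent of reaction ξ = 0.702 × 274 = 192.35 mol/min
Reaction term: ξ·ΔH°_rxn = 192.35 × -99.4 = -19119 kJ/min
Sensible, feed 213→25 °C: -10900 kJ/min
Outlet flows (mol/min): A 81.652, B 81.652, C 192.35
Sensible, products 25→68.7 °C: 2503.4 kJ/min
Q = ΔH = -27516 kJ/min = -458.6 kW
Heat removed = 458600 W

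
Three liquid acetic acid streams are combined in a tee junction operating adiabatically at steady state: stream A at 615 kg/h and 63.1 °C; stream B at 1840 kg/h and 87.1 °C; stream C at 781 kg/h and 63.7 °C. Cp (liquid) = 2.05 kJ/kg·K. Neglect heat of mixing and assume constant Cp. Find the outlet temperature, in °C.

Energy balance with Q = 0: Σ ṁᵢCp,ᵢ(T_out − Tᵢ) = 0
T_out = Σ ṁᵢCp,ᵢTᵢ / Σ ṁᵢCp,ᵢ
      = 510080 / 6633.8 = 76.891 °C

T_out = 76.9 °C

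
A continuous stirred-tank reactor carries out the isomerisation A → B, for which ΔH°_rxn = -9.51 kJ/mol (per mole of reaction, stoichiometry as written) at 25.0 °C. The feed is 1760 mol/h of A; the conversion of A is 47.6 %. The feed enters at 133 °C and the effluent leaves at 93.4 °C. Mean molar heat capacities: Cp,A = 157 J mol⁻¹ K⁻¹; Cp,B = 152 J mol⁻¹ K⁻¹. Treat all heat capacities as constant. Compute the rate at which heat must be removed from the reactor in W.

Q_out = 5330 W

Extent of reaction ξ = 0.476 × 1760 = 837.76 mol/h
Reaction term: ξ·ΔH°_rxn = 837.76 × -9.51 = -7967.1 kJ/h
Sensible, feed 133→25 °C: -29843 kJ/h
Outlet flows (mol/h): A 922.24, B 837.76
Sensible, products 25→93.4 °C: 18614 kJ/h
Q = ΔH = -19196 kJ/h = -5.3322 kW
Heat removed = 5332.2 W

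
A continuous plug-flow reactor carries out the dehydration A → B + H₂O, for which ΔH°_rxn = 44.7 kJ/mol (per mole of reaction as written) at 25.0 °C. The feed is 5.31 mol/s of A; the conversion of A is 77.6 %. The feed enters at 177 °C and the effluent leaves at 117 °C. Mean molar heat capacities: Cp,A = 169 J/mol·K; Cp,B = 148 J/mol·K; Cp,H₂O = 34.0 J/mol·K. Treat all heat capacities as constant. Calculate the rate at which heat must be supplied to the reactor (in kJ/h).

Q_in = 487000 kJ/h

Extent of reaction ξ = 0.776 × 5.31 = 4.1206 mol/s
Reaction term: ξ·ΔH°_rxn = 4.1206 × 44.7 = 184.19 kJ/s
Sensible, feed 177→25 °C: -136.4 kJ/s
Outlet flows (mol/s): A 1.1894, B 4.1206, H₂O 4.1206
Sensible, products 25→117 °C: 87.488 kJ/s
Q = ΔH = 135.27 kJ/s = 135.27 kW
Heat supplied = 486990 kJ/h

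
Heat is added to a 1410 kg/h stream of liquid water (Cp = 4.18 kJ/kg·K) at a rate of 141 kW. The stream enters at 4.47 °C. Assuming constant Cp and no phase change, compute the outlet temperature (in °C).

Q = 141 kW = 507600 kJ/h
ΔT = Q/(ṁ·Cp) = 507600/(1410×4.18) = 86.124 K
T_out = 4.47 + 86.124 = 90.594 °C

T_out = 90.6 °C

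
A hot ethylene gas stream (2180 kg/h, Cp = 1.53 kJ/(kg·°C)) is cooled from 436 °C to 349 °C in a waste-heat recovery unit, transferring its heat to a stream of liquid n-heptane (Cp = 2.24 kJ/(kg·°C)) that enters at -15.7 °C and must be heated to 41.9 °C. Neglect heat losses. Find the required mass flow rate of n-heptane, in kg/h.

Heat released by hot stream: Q = 2180 × 1.53 × (436 − 349) = 290180 kJ/h
Energy balance on cold side (adiabatic exchanger): Q = ṁ_c·Cp_c·(T_c,out − T_c,in)
ṁ_c = 290180 / [2.24 × (41.9 − -15.7)] = 2249 kg/h

ṁ_c = 2250 kg/h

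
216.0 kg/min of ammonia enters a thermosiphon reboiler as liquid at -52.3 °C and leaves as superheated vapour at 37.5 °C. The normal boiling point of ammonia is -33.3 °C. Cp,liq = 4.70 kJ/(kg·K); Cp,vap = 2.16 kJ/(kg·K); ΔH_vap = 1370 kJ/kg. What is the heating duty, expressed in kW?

liquid -52.3→-33.3 °C: 89.3 kJ/kg
vaporisation at -33.3 °C: 1370 kJ/kg
vapour -33.3→37.5 °C: 152.93 kJ/kg
Δh = 89.3 + 1370 + 152.93 = 1612.2 kJ/kg
Q = ṁ·Δh = 216.0 kg/min × 1612.2 kJ/kg = 348240 kJ/min
|Q| = 5804 kW

Q = 5800 kW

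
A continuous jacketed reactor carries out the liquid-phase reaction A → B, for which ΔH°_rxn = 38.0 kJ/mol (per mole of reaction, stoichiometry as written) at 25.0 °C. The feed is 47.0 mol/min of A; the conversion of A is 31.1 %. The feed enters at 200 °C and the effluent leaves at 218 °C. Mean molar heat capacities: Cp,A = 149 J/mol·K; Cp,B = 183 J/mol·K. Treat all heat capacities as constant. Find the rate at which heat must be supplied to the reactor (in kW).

Q_in = 13.0 kW

Extent of reaction ξ = 0.311 × 47.0 = 14.617 mol/min
Reaction term: ξ·ΔH°_rxn = 14.617 × 38.0 = 555.45 kJ/min
Sensible, feed 200→25 °C: -1225.5 kJ/min
Outlet flows (mol/min): A 32.383, B 14.617
Sensible, products 25→218 °C: 1447.5 kJ/min
Q = ΔH = 777.42 kJ/min = 12.957 kW
Heat supplied = 12.957 kW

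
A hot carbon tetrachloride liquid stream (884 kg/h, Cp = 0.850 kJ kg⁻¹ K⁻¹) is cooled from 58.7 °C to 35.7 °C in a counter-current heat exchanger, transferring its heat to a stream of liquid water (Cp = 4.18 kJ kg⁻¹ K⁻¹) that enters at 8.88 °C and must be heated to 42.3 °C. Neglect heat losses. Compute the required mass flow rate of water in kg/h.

ṁ_c = 124 kg/h

Heat released by hot stream: Q = 884 × 0.850 × (58.7 − 35.7) = 17282 kJ/h
Energy balance on cold side (adiabatic exchanger): Q = ṁ_c·Cp_c·(T_c,out − T_c,in)
ṁ_c = 17282 / [4.18 × (42.3 − 8.88)] = 123.71 kg/h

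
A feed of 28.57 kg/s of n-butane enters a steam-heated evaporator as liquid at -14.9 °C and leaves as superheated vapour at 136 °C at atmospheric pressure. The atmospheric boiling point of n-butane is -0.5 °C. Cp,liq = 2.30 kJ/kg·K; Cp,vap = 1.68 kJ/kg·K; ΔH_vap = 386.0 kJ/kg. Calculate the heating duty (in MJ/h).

liquid -14.9→-0.5 °C: 33.12 kJ/kg
vaporisation at -0.5 °C: 386 kJ/kg
vapour -0.5→136 °C: 229.32 kJ/kg
Δh = 33.12 + 386 + 229.32 = 648.44 kJ/kg
Q = ṁ·Δh = 28.57 kg/s × 648.44 kJ/kg = 18526 kJ/s
|Q| = 18526 kW = 66693 MJ/h

Q = 66700 MJ/h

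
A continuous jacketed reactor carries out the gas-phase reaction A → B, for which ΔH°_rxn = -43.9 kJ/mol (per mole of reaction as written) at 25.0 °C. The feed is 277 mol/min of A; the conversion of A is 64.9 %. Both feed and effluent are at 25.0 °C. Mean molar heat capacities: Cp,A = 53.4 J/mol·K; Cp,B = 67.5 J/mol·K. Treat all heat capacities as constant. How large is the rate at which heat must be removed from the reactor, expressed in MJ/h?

Q_out = 474 MJ/h

Extent of reaction ξ = 0.649 × 277 = 179.77 mol/min
Reaction term: ξ·ΔH°_rxn = 179.77 × -43.9 = -7892 kJ/min
Q = ΔH = -7892 kJ/min = -131.53 kW
Heat removed = 473.52 MJ/h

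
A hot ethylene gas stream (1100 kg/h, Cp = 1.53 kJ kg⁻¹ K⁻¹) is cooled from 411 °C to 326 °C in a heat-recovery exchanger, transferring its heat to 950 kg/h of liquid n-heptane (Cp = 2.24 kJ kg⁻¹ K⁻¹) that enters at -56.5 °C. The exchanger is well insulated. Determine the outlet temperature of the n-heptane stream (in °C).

T_c,out = 10.7 °C

Heat released by hot stream: Q = 1100 × 1.53 × (411 − 326) = 143060 kJ/h
Energy balance on cold side (adiabatic exchanger): Q = ṁ_c·Cp_c·(T_c,out − T_c,in)
T_c,out = -56.5 + 143060/(950 × 2.24) = 10.725 °C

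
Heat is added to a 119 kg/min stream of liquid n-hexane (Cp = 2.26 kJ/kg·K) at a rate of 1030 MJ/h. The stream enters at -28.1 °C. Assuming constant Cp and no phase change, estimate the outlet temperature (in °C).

Q = 1030 MJ/h = 17167 kJ/min
ΔT = Q/(ṁ·Cp) = 17167/(119×2.26) = 63.831 K
T_out = -28.1 + 63.831 = 35.731 °C

T_out = 35.7 °C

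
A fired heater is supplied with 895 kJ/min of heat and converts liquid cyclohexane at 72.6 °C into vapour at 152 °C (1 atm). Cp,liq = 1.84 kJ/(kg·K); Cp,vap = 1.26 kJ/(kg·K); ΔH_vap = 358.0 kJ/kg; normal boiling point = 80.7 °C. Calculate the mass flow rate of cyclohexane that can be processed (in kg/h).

ṁ = 116 kg/h

Δh = 1.84×(80.7−72.6) + 358.0 + 1.26×(152−80.7) = 462.74 kJ/kg
Q = 895 kJ/min = 14.917 kJ/s = 53700 kJ/h
ṁ = Q/Δh = 53700 / 462.74 = 116.05 kg/h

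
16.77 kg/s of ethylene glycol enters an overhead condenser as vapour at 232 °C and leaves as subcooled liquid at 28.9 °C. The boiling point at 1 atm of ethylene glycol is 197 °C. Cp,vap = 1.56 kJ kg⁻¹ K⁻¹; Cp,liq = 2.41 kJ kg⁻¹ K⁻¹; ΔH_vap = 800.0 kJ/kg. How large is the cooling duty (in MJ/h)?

vapour 232→197 °C: -54.6 kJ/kg
condensation at 197 °C: -800 kJ/kg
liquid 197→28.9 °C: -405.12 kJ/kg
Δh = -54.6 + -800 + -405.12 = -1259.7 kJ/kg
Q = ṁ·Δh = 16.77 kg/s × -1259.7 kJ/kg = -21126 kJ/s
|Q| = 21126 kW = 76052 MJ/h

Q_c = 76100 MJ/h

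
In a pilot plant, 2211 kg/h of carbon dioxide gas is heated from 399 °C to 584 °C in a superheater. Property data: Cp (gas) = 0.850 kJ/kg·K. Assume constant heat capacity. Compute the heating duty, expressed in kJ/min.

Q = ṁ·Cp·ΔT = 2211 × 0.850 × (584 − 399) = 347680 kJ/h
Converting: 347680 / 3600 s = 96.578 kW
Heating duty = 5794.7 kJ/min

Q = 5790 kJ/min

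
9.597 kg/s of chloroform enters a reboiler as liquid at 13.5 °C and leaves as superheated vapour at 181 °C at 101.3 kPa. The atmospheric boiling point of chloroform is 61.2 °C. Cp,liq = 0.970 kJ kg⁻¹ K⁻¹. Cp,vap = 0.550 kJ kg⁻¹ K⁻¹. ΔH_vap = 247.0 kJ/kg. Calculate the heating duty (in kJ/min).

Q = 207000 kJ/min

liquid 13.5→61.2 °C: 46.269 kJ/kg
vaporisation at 61.2 °C: 247 kJ/kg
vapour 61.2→181 °C: 65.89 kJ/kg
Δh = 46.269 + 247 + 65.89 = 359.16 kJ/kg
Q = ṁ·Δh = 9.597 kg/s × 359.16 kJ/kg = 3446.8 kJ/s
|Q| = 3446.8 kW = 206810 kJ/min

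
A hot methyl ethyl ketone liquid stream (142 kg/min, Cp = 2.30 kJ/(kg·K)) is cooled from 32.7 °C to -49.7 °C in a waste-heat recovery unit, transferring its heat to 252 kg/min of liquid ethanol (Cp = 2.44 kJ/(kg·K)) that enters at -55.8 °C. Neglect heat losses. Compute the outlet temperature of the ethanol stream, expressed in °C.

T_c,out = -12.0 °C

Heat released by hot stream: Q = 142 × 2.30 × (32.7 − -49.7) = 26912 kJ/min
Energy balance on cold side (adiabatic exchanger): Q = ṁ_c·Cp_c·(T_c,out − T_c,in)
T_c,out = -55.8 + 26912/(252 × 2.44) = -12.032 °C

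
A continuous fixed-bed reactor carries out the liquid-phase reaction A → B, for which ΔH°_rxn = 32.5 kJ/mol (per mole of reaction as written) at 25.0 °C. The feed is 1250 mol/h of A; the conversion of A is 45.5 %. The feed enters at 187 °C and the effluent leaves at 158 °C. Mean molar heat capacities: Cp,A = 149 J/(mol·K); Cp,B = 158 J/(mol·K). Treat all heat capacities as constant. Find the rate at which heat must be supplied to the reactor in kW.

Extent of reaction ξ = 0.455 × 1250 = 568.75 mol/h
Reaction term: ξ·ΔH°_rxn = 568.75 × 32.5 = 18484 kJ/h
Sensible, feed 187→25 °C: -30172 kJ/h
Outlet flows (mol/h): A 681.25, B 568.75
Sensible, products 25→158 °C: 25452 kJ/h
Q = ΔH = 13764 kJ/h = 3.8233 kW
Heat supplied = 3.8233 kW

Q_in = 3.82 kW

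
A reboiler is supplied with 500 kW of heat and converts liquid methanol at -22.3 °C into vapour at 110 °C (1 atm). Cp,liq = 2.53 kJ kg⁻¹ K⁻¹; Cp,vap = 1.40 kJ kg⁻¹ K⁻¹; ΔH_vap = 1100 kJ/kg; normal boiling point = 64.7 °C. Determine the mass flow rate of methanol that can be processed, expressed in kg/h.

ṁ = 1300 kg/h

Δh = 2.53×(64.7−-22.3) + 1100 + 1.40×(110−64.7) = 1383.5 kJ/kg
Q = 500 kW = 500 kJ/s = 1.8e+06 kJ/h
ṁ = Q/Δh = 1.8e+06 / 1383.5 = 1301 kg/h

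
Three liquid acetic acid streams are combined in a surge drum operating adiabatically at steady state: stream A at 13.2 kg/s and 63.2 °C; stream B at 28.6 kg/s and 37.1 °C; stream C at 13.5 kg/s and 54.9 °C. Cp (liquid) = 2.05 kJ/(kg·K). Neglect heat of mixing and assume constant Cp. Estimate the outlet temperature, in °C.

Adiabatic, steady state ⇒ Σ ṁᵢCp,ᵢ(T_out − Tᵢ) = 0
T_out = Σ ṁᵢCp,ᵢTᵢ / Σ ṁᵢCp,ᵢ
      = 5404.7 / 113.36 = 47.675 °C

T_out = 47.7 °C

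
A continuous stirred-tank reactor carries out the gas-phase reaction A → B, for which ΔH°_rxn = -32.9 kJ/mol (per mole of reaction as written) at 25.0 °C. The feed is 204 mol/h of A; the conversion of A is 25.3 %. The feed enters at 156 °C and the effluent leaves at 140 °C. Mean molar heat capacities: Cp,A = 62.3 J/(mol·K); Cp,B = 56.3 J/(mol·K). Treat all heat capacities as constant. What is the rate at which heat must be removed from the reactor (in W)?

Q_out = 538 W

Extent of reaction ξ = 0.253 × 204 = 51.612 mol/h
Reaction term: ξ·ΔH°_rxn = 51.612 × -32.9 = -1698 kJ/h
Sensible, feed 156→25 °C: -1664.9 kJ/h
Outlet flows (mol/h): A 152.39, B 51.612
Sensible, products 25→140 °C: 1425.9 kJ/h
Q = ΔH = -1937 kJ/h = -0.53805 kW
Heat removed = 538.05 W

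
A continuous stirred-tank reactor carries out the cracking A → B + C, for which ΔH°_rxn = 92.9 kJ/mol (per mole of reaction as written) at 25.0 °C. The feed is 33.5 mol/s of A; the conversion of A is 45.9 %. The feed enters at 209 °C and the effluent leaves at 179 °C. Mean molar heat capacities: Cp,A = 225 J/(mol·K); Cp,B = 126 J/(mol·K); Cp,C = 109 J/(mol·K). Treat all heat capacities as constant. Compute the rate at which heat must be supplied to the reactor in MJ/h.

Q_in = 4410 MJ/h

Extent of reaction ξ = 0.459 × 33.5 = 15.377 mol/s
Reaction term: ξ·ΔH°_rxn = 15.377 × 92.9 = 1428.5 kJ/s
Sensible, feed 209→25 °C: -1386.9 kJ/s
Outlet flows (mol/s): A 18.123, B 15.377, C 15.377
Sensible, products 25→179 °C: 1184.5 kJ/s
Q = ΔH = 1226 kJ/s = 1226 kW
Heat supplied = 4413.7 MJ/h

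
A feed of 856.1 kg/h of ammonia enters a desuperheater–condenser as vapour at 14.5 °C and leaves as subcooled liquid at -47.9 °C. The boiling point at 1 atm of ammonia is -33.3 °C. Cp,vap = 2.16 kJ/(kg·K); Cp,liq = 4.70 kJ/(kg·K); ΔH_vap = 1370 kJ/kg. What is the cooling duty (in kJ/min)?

Q_c = 22000 kJ/min

vapour 14.5→-33.3 °C: -103.25 kJ/kg
condensation at -33.3 °C: -1370 kJ/kg
liquid -33.3→-47.9 °C: -68.62 kJ/kg
Δh = -103.25 + -1370 + -68.62 = -1541.9 kJ/kg
Q = ṁ·Δh = 856.1 kg/h × -1541.9 kJ/kg = -1.32e+06 kJ/h
|Q| = 366.66 kW = 22000 kJ/min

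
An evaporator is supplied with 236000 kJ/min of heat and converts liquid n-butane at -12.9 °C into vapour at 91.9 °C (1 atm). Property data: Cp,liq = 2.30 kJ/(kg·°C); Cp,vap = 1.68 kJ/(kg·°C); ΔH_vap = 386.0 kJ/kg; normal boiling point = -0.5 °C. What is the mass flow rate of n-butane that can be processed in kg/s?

ṁ = 6.90 kg/s

Δh = 2.30×(-0.5−-12.9) + 386.0 + 1.68×(91.9−-0.5) = 569.75 kJ/kg
Q = 236000 kJ/min = 3933.3 kJ/s = 3933.3 kJ/s
ṁ = Q/Δh = 3933.3 / 569.75 = 6.9036 kg/s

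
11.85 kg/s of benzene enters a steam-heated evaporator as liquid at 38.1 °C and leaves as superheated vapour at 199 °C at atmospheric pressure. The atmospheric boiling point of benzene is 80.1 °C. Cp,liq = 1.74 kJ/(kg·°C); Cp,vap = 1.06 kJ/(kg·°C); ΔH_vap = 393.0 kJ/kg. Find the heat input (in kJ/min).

liquid 38.1→80.1 °C: 73.08 kJ/kg
vaporisation at 80.1 °C: 393 kJ/kg
vapour 80.1→199 °C: 126.03 kJ/kg
Δh = 73.08 + 393 + 126.03 = 592.11 kJ/kg
Q = ṁ·Δh = 11.85 kg/s × 592.11 kJ/kg = 7016.6 kJ/s
|Q| = 7016.6 kW = 420990 kJ/min

Q = 421000 kJ/min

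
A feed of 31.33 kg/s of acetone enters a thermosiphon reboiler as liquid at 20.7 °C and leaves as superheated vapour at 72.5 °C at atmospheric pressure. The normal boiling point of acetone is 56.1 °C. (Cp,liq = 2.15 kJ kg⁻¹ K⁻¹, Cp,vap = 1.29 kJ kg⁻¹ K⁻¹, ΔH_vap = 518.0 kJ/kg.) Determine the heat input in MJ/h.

liquid 20.7→56.1 °C: 76.11 kJ/kg
vaporisation at 56.1 °C: 518 kJ/kg
vapour 56.1→72.5 °C: 21.156 kJ/kg
Δh = 76.11 + 518 + 21.156 = 615.27 kJ/kg
Q = ṁ·Δh = 31.33 kg/s × 615.27 kJ/kg = 19276 kJ/s
|Q| = 19276 kW = 69395 MJ/h

Q = 69400 MJ/h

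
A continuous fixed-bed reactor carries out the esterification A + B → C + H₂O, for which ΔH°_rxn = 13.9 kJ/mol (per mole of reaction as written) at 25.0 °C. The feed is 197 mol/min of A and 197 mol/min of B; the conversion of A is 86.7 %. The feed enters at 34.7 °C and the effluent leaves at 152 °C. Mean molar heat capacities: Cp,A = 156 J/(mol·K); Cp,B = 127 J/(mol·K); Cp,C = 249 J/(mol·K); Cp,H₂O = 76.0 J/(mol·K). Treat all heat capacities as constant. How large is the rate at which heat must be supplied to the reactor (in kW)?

Extent of reaction ξ = 0.867 × 197 = 170.8 mol/min
Reaction term: ξ·ΔH°_rxn = 170.8 × 13.9 = 2374.1 kJ/min
Sensible, feed 34.7→25 °C: -540.78 kJ/min
Outlet flows (mol/min): A 26.201, B 26.201, C 170.8, H₂O 170.8
Sensible, products 25→152 °C: 7991.4 kJ/min
Q = ΔH = 9824.7 kJ/min = 163.75 kW
Heat supplied = 163.75 kW

Q_in = 164 kW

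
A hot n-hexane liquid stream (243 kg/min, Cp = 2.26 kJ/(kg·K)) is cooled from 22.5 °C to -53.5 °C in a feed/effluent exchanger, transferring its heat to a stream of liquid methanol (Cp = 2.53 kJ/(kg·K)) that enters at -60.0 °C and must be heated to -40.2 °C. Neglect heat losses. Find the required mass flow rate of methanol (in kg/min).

ṁ_c = 833 kg/min

Heat released by hot stream: Q = 243 × 2.26 × (22.5 − -53.5) = 41738 kJ/min
Energy balance on cold side (adiabatic exchanger): Q = ṁ_c·Cp_c·(T_c,out − T_c,in)
ṁ_c = 41738 / [2.53 × (-40.2 − -60.0)] = 833.19 kg/min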